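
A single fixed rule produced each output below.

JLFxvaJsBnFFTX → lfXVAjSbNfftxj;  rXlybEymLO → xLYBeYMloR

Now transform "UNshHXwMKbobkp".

nSHhxWmkBOBKPu

What's happening: flip the case of every letter, then move the first character to the end.
Working it through for "UNshHXwMKbobkp": intermediate "unSHhxWmkBOBKP", final "nSHhxWmkBOBKPu".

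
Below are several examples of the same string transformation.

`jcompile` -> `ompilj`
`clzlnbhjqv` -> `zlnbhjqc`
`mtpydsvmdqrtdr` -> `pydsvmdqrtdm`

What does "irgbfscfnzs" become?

The rule is to swap the first and last characters, then delete the first 2 characters.
Applying both steps to "irgbfscfnzs": "srgbfscfnzi", then "gbfscfnzi".

gbfscfnzi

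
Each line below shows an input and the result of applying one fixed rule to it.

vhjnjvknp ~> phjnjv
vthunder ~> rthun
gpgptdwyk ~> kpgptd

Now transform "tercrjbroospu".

Rule — swap the first and last characters, then delete the last 3 characters.
For "tercrjbroospu", step one produces "uercrjbroospt"; step two turns that into "uercrjbroo".
(Check on "vthunder": → "rthundev" → "rthun" ✓)

uercrjbroo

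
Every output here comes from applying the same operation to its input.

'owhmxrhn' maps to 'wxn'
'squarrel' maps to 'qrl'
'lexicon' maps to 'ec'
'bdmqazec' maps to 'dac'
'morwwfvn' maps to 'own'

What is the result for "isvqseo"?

What's happening: keep one character in every 3, starting at position 2 (positions 2nd, 5th, 8th, ...).
"isvqseo" → "ss".

ss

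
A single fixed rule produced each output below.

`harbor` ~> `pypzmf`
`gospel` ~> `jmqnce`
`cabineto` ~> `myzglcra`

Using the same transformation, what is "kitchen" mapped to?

In each case the input is transformed by: swap the first and last characters, then shift every letter 2 places backward in the alphabet (wrapping around).
Applying that to "kitchen" gives "lgrafci".

lgrafci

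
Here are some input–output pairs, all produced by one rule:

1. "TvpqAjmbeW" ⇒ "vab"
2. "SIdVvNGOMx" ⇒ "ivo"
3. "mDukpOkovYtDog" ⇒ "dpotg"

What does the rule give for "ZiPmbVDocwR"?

Each output is the input with this applied: keep one character in every 3, starting at position 2 (positions 2nd, 5th, 8th, ...), then convert every letter to lowercase.
Working it through for "ZiPmbVDocwR": intermediate "iboR", final "ibor".

ibor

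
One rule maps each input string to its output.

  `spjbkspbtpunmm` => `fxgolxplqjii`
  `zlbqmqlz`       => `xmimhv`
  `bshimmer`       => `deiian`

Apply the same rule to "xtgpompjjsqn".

clkilffomj

The transformation: shift every letter 4 places backward in the alphabet (wrapping around), then delete the first 2 characters.
Working it through for "xtgpompjjsqn": intermediate "tpclkilffomj", final "clkilffomj".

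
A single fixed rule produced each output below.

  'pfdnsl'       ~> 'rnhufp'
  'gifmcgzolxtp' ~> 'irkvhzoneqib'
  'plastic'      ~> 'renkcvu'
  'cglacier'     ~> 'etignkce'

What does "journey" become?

laqgwpt

What's happening: shift every letter 2 places forward in the alphabet (wrapping around), then take characters alternately from the front and the back (1st, last, 2nd, 2nd-last, ...).
For "journey", step one produces "lqwtpga"; step two turns that into "laqgwpt".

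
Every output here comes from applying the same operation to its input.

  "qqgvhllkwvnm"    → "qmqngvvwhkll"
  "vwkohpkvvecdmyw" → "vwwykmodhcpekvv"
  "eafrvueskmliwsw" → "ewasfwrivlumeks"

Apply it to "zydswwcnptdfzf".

The rule is to take characters alternately from the front and the back (1st, last, 2nd, 2nd-last, ...).
Doing the same to "zydswwcnptdfzf": "zfyzdfsdwtwpcn".

zfyzdfsdwtwpcn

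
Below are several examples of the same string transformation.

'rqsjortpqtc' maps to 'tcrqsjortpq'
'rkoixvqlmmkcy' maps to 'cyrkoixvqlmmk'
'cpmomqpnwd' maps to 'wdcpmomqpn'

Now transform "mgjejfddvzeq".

eqmgjejfddvz

The transformation: move the last 2 characters to the front (rotate right by 2).
"mgjejfddvzeq" → "eqmgjejfddvz".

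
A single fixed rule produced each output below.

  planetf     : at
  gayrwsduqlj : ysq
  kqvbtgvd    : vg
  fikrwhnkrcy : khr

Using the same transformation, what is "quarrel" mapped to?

ae

The rule is to keep one character in every 3, starting at position 3 (positions 3rd, 6th, 9th, ...).
For "quarrel" the result is "ae".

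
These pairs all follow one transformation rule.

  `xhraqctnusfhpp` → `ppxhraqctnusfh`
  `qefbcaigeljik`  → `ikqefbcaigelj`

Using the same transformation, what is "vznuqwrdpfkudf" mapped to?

dfvznuqwrdpfku

The rule is to move the last 2 characters to the front (rotate right by 2).
"vznuqwrdpfkudf" → "dfvznuqwrdpfku".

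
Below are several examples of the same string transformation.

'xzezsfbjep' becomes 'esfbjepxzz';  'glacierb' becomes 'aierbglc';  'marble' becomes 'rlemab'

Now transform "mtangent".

agentmtn

What's happening: move the first 3 characters to the end (rotate left by 3), then swap the first and last characters.
"mtangent" → "ngentmta" → "agentmtn".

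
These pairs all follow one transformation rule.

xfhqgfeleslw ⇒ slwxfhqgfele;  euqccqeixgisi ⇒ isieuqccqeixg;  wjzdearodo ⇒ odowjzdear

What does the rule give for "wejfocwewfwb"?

In each case the input is transformed by: move the last 3 characters to the front (rotate right by 3).
On "wejfocwewfwb" that produces "fwbwejfocwew".

fwbwejfocwew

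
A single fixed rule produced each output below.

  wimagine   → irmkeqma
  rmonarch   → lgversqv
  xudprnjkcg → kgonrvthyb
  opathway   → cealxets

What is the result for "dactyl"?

pcxgeh

Looking at the pairs, the operation is to reverse the string, then shift every letter 4 places forward in the alphabet (wrapping around).
"dactyl" → "lytcad" → "pcxgeh".
(Check on "wimagine": → "enigamiw" → "irmkeqma" ✓)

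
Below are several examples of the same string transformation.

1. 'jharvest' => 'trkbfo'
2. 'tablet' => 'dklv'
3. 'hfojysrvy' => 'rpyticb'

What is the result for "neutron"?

The rule is to shift every letter 10 places forward in the alphabet (wrapping around), then delete the last 2 characters.
Starting from "neutron": after the first operation, "xoedbyx"; after the second, "xoedb".
(Check on "tablet": → "dklvod" → "dklv" ✓)

xoedb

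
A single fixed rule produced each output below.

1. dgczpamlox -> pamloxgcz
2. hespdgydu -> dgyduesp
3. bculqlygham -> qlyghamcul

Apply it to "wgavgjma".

The transformation: delete the first character, then move the first 3 characters to the end (rotate left by 3).
Applying that to "wgavgjma" gives "gjmagav".

gjmagav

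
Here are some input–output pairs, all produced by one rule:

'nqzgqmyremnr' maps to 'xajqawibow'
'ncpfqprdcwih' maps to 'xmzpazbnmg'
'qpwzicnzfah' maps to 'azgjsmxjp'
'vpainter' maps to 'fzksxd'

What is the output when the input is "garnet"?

qkbx

Each output is the input with this applied: delete the last 2 characters, then shift every letter 10 places forward in the alphabet (wrapping around).
For "garnet", step one produces "garn"; step two turns that into "qkbx".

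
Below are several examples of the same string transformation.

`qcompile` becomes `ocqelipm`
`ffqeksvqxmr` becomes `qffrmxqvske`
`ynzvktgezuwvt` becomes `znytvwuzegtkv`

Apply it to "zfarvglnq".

Each output is the input with this applied: move the first 3 characters to the end (rotate left by 3), then reverse the string.
For "zfarvglnq", step one produces "rvglnqzfa"; step two turns that into "afzqnlgvr".

afzqnlgvr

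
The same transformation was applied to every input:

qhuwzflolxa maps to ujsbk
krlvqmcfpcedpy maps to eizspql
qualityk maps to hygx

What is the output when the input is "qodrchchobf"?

beuuo

Looking at the pairs, the operation is to shift every letter 13 places forward in the alphabet (wrapping around) — i.e. ROT13, then keep every other character starting from the second (positions 2nd, 4th, 6th, ...).
Starting from "qodrchchobf": after the first operation, "dbqepupubos"; after the second, "beuuo".
(Check on "qhuwzflolxa": → "duhjmsybykn" → "ujsbk" ✓)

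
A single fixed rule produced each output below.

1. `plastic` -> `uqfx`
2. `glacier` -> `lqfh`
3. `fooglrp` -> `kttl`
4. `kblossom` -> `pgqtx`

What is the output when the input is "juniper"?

The rule is to shift every letter 5 places forward in the alphabet (wrapping around), then delete the last 3 characters.
For "juniper", step one produces "ozsnujw"; step two turns that into "ozsn".
(Check on "kblossom": → "pgqtxxtr" → "pgqtx" ✓)

ozsn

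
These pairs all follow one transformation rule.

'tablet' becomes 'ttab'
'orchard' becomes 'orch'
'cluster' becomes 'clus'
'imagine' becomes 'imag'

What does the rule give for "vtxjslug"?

Rule — move the last 3 characters to the front (rotate right by 3), then keep only the last 4 characters.
For "vtxjslug", step one produces "lugvtxjs"; step two turns that into "txjs".

txjs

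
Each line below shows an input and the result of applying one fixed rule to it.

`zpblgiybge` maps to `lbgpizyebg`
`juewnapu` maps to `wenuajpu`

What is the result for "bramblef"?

The rule is to move the first 3 characters to the end (rotate left by 3), then take characters alternately from the front and the back (1st, last, 2nd, 2nd-last, ...).
On "bramblef": the first step gives "mblefbra", and the second then gives "mabrlbef".

mabrlbef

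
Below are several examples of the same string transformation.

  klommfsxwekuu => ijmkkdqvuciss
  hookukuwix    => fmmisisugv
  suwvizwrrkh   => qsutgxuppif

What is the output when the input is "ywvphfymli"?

What's happening: shift every letter 2 places backward in the alphabet (wrapping around).
Applying that to "ywvphfymli" gives "wutnfdwkjg".

wutnfdwkjg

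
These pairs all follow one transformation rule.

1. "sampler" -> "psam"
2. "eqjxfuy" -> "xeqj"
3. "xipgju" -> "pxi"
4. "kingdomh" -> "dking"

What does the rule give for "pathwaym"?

wpath

What's happening: delete the last 3 characters, then move the last character to the front.
Doing the same to "pathwaym": "wpath".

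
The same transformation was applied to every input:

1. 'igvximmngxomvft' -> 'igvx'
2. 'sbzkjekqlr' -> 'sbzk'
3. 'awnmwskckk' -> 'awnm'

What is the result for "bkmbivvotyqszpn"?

Rule — keep only the first 4 characters.
So "bkmbivvotyqszpn" becomes "bkmb".

bkmb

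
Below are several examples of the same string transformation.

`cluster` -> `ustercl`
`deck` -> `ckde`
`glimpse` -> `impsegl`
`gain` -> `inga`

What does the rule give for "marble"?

rblema

Rule — move the first 2 characters to the end (rotate left by 2).
For "marble" the result is "rblema".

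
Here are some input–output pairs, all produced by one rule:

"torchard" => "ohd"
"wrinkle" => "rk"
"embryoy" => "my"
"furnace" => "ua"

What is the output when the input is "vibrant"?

Looking at the pairs, the operation is to keep one character in every 3, starting at position 2 (positions 2nd, 5th, 8th, ...).
On "vibrant" that produces "ia".

ia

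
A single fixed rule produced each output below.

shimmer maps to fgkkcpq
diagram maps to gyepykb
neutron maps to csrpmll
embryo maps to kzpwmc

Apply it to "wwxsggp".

The pattern: move the first character to the end, then shift every letter 2 places backward in the alphabet (wrapping around).
Starting from "wwxsggp": after the first operation, "wxsggpw"; after the second, "uvqeenu".

uvqeenu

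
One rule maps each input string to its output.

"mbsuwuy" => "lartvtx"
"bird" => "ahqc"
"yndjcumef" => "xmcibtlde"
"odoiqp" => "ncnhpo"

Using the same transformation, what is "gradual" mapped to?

The pattern: shift every letter 1 place backward in the alphabet (wrapping around).
On "gradual" that produces "fqzctzk".

fqzctzk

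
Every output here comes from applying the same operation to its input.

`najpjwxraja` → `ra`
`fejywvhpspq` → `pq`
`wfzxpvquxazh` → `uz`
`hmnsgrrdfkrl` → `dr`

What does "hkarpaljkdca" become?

Each output is the input with this applied: keep one character in every 3, starting at position 2 (positions 2nd, 5th, 8th, ...), then keep only the last 2 characters.
"hkarpaljkdca" → "kpjc" → "jc".

jc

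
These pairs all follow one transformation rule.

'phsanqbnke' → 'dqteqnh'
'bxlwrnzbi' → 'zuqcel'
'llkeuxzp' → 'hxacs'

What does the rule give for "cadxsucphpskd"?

The rule is to delete the first 3 characters, then shift every letter 3 places forward in the alphabet (wrapping around).
On "cadxsucphpskd": the first step gives "xsucphpskd", and the second then gives "avxfsksvng".

avxfsksvng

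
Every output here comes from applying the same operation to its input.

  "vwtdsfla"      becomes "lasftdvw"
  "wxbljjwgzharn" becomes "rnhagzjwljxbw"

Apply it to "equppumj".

mjpuupeq

What's happening: reverse the string, then swap each adjacent pair of characters (1↔2, 3↔4, ...).
Working it through for "equppumj": intermediate "jmuppuqe", final "mjpuupeq".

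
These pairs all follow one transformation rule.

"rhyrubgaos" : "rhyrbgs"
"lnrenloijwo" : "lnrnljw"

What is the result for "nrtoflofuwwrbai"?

Rule — remove every vowel.
Doing the same to "nrtoflofuwwrbai": "nrtflfwwrb".

nrtflfwwrb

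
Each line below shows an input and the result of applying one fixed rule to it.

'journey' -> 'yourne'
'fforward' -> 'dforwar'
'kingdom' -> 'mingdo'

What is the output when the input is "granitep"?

What's happening: delete the first character, then move the last character to the front.
Applying both steps to "granitep": "ranitep", then "pranite".

pranite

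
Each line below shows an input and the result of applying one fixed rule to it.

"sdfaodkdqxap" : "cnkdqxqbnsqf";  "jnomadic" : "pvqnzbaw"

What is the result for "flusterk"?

xergfhys

Each output is the input with this applied: shift every letter 13 places forward in the alphabet (wrapping around) — i.e. ROT13, then reverse the string.
On "flusterk": the first step gives "syhfgrex", and the second then gives "xergfhys".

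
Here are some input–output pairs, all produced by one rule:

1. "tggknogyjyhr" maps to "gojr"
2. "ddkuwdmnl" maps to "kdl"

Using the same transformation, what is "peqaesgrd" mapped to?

In each case the input is transformed by: keep one character in every 3, starting at position 3 (positions 3rd, 6th, 9th, ...).
Doing the same to "peqaesgrd": "qsd".

qsd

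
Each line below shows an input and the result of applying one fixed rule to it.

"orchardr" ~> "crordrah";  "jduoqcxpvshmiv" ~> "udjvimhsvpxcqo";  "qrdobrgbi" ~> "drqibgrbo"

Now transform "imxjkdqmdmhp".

xmiphmdmqdkj

The transformation: move the first 3 characters to the end (rotate left by 3), then reverse the string.
For "imxjkdqmdmhp", step one produces "jkdqmdmhpimx"; step two turns that into "xmiphmdmqdkj".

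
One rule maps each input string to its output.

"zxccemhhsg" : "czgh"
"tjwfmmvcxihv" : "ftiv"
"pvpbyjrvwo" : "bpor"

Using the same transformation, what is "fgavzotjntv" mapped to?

vftt

Each output is the input with this applied: keep one character in every 3, starting at position 1 (positions 1st, 4th, 7th, ...), then swap each adjacent pair of characters (1↔2, 3↔4, ...).
For "fgavzotjntv", step one produces "fvtt"; step two turns that into "vftt".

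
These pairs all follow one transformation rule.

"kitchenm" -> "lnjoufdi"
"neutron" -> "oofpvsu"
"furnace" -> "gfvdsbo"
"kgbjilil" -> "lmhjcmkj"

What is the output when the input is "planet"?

In each case the input is transformed by: shift every letter 1 place forward in the alphabet (wrapping around), then take characters alternately from the front and the back (1st, last, 2nd, 2nd-last, ...).
Starting from "planet": after the first operation, "qmbofu"; after the second, "qumfbo".

qumfbo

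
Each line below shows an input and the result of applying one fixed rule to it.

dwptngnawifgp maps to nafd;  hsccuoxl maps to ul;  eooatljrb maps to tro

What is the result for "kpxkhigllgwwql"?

hlwl

The rule is to move the first 2 characters to the end (rotate left by 2), then keep one character in every 3, starting at position 3 (positions 3rd, 6th, 9th, ...).
On "kpxkhigllgwwql": the first step gives "xkhigllgwwqlkp", and the second then gives "hlwl".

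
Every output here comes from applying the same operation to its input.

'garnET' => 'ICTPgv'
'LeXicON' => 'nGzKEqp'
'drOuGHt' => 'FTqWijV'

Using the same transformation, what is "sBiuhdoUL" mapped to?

Looking at the pairs, the operation is to shift every letter 2 places forward in the alphabet (wrapping around), then flip the case of every letter.
On "sBiuhdoUL": the first step gives "uDkwjfqWN", and the second then gives "UdKWJFQwn".

UdKWJFQwn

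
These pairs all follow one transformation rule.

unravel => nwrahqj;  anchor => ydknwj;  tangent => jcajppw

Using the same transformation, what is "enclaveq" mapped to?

Rule — move the first 2 characters to the end (rotate left by 2), then shift every letter 4 places backward in the alphabet (wrapping around).
Applying that to "enclaveq" gives "yhwramaj".

yhwramaj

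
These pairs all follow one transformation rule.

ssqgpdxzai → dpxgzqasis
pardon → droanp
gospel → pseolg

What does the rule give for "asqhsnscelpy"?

sncsehlqpsya

In each case the input is transformed by: swap the front and back halves of the string, then take characters alternately from the front and the back (1st, last, 2nd, 2nd-last, ...).
Applying that to "asqhsnscelpy" gives "sncsehlqpsya".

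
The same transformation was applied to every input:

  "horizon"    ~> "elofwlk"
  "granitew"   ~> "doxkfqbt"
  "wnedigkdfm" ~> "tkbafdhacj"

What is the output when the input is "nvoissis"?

kslfppfp

The transformation: shift every letter 3 places backward in the alphabet (wrapping around).
For "nvoissis" the result is "kslfppfp".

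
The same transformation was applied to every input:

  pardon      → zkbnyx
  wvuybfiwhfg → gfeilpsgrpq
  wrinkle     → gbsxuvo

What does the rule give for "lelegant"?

vovoqkxd

In each case the input is transformed by: shift every letter 10 places forward in the alphabet (wrapping around).
Applying that to "lelegant" gives "vovoqkxd".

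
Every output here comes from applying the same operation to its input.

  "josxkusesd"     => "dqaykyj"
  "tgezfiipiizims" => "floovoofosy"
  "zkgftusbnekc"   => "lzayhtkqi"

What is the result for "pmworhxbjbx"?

uxndhphd

The rule is to delete the first 3 characters, then shift every letter 6 places forward in the alphabet (wrapping around).
On "pmworhxbjbx": the first step gives "orhxbjbx", and the second then gives "uxndhphd".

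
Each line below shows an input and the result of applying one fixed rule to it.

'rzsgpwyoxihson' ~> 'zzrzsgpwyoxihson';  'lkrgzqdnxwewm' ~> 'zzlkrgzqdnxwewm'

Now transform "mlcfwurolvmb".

In each case the input is transformed by: prepend "zz".
Doing the same to "mlcfwurolvmb": "zzmlcfwurolvmb".

zzmlcfwurolvmb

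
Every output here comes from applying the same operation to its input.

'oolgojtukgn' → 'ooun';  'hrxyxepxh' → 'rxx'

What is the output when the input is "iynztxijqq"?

ytj

Rule — keep one character in every 3, starting at position 2 (positions 2nd, 5th, 8th, ...).
On "iynztxijqq" that produces "ytj".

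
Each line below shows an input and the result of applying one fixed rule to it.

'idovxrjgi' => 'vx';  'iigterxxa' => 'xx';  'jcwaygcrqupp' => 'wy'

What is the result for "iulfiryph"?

The transformation: sort the characters into alphabetical order, then keep only the last 2 characters.
Working it through for "iulfiryph": intermediate "fhiilpruy", final "uy".
(Check on "idovxrjgi": → "dgiijorvx" → "vx" ✓)

uy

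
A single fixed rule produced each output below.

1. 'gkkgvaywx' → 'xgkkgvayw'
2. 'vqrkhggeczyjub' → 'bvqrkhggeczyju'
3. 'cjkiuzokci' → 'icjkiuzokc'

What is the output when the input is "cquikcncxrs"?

The rule is to move the last character to the front.
So "cquikcncxrs" becomes "scquikcncxr".

scquikcncxr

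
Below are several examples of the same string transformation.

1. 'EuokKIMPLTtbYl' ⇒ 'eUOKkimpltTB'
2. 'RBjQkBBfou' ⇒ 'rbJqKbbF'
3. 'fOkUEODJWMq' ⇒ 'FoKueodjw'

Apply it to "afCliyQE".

In each case the input is transformed by: flip the case of every letter, then delete the last 2 characters.
Working it through for "afCliyQE": intermediate "AFcLIYqe", final "AFcLIY".

AFcLIY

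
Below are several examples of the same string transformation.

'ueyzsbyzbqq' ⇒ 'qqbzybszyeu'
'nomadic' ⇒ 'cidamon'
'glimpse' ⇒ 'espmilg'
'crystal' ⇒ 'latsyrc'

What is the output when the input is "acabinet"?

tenibaca

Rule — reverse the string.
Doing the same to "acabinet": "tenibaca".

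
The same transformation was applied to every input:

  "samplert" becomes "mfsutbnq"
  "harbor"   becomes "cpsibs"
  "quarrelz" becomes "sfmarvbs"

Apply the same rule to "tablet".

Rule — shift every letter 1 place forward in the alphabet (wrapping around), then swap the front and back halves of the string.
Working it through for "tablet": intermediate "ubcmfu", final "mfuubc".
(Check on "harbor": → "ibscps" → "cpsibs" ✓)

mfuubc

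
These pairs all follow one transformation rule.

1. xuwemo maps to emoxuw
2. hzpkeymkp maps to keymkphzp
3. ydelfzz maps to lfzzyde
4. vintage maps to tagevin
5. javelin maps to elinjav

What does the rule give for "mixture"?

turemix

The rule is to move the first 3 characters to the end (rotate left by 3).
"mixture" → "turemix".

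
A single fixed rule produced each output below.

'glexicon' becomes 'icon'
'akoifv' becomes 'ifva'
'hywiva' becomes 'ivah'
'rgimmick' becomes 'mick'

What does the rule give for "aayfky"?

What's happening: swap the front and back halves of the string, then keep only the first 4 characters.
For "aayfky", step one produces "fkyaay"; step two turns that into "fkya".
(Check on "hywiva": → "ivahyw" → "ivah" ✓)

fkya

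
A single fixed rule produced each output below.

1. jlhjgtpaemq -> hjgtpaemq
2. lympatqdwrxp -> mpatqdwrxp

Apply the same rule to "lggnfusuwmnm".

The pattern: delete the first 2 characters.
Applying that to "lggnfusuwmnm" gives "gnfusuwmnm".

gnfusuwmnm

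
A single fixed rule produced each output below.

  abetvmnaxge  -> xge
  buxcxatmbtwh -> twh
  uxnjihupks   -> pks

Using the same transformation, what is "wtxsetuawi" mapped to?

awi

The rule is to keep only the last 3 characters.
Applying that to "wtxsetuawi" gives "awi".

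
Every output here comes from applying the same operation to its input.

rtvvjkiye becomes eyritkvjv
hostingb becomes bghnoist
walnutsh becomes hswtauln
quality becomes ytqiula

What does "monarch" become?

hcmroan

In each case the input is transformed by: move the last character to the front, then take characters alternately from the front and the back (1st, last, 2nd, 2nd-last, ...).
Applying both steps to "monarch": "hmonarc", then "hcmroan".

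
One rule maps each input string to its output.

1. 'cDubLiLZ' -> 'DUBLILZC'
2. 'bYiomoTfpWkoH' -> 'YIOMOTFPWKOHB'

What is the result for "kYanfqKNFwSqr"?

YANFQKNFWSQRK

The transformation: move the first character to the end, then convert every letter to uppercase.
Doing the same to "kYanfqKNFwSqr": "YANFQKNFWSQRK".
(Check on "cDubLiLZ": → "DubLiLZc" → "DUBLILZC" ✓)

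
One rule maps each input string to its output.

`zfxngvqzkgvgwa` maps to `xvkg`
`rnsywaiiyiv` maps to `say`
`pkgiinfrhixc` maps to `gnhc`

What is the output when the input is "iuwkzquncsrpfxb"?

Rule — keep one character in every 3, starting at position 3 (positions 3rd, 6th, 9th, ...).
Doing the same to "iuwkzquncsrpfxb": "wqcpb".

wqcpb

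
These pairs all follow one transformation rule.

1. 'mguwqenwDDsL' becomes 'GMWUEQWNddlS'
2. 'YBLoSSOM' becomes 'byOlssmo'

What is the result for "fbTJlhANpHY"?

The pattern: swap each adjacent pair of characters (1↔2, 3↔4, ...), then flip the case of every letter.
Applying both steps to "fbTJlhANpHY": "bfJThlNAHpY", then "BFjtHLnahPy".

BFjtHLnahPy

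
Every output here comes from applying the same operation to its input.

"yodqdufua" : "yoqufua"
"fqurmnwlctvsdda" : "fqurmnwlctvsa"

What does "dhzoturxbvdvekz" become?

The transformation: remove every "d".
"dhzoturxbvdvekz" → "hzoturxbvvekz".

hzoturxbvvekz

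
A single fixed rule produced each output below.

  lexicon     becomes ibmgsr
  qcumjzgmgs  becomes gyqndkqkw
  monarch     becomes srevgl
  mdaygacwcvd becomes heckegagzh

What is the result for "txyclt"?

bcgpx

Looking at the pairs, the operation is to shift every letter 4 places forward in the alphabet (wrapping around), then delete the first character.
"txyclt" → "xbcgpx" → "bcgpx".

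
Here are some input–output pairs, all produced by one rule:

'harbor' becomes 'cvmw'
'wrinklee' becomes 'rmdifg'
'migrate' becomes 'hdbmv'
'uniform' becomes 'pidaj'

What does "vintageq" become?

qdiovb

Each output is the input with this applied: shift every letter 5 places backward in the alphabet (wrapping around), then delete the last 2 characters.
Applying both steps to "vintageq": "qdiovbzl", then "qdiovb".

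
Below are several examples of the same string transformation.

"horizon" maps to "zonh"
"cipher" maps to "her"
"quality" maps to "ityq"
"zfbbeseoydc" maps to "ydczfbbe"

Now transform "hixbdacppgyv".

gyvhixbda

What's happening: move the last 3 characters to the front (rotate right by 3), then delete the last 3 characters.
Applying both steps to "hixbdacppgyv": "gyvhixbdacpp", then "gyvhixbda".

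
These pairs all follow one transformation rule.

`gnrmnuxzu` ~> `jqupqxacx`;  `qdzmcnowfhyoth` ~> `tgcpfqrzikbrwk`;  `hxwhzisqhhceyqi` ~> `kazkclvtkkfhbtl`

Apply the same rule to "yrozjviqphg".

burcmyltskj

Looking at the pairs, the operation is to shift every letter 3 places forward in the alphabet (wrapping around).
Doing the same to "yrozjviqphg": "burcmyltskj".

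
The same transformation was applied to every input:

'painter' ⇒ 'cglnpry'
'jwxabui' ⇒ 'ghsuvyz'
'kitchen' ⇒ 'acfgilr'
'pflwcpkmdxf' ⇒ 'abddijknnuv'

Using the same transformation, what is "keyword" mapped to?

bcimpuw

What's happening: shift every letter 2 places backward in the alphabet (wrapping around), then sort the characters into alphabetical order.
"keyword" → "icwumpb" → "bcimpuw".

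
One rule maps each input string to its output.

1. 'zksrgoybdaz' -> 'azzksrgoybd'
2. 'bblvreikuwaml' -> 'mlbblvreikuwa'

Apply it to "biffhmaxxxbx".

bxbiffhmaxxx

The rule is to move the last 2 characters to the front (rotate right by 2).
Doing the same to "biffhmaxxxbx": "bxbiffhmaxxx".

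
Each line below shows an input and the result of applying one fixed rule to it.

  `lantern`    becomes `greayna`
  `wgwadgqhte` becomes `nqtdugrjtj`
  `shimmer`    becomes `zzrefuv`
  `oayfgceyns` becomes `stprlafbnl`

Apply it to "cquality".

nyvglpdh

The pattern: shift every letter 13 places forward in the alphabet (wrapping around) — i.e. ROT13, then move the first 3 characters to the end (rotate left by 3).
Starting from "cquality": after the first operation, "pdhnyvgl"; after the second, "nyvglpdh".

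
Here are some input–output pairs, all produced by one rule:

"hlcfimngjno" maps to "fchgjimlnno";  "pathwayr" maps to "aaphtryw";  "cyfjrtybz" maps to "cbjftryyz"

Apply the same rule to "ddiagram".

In each case the input is transformed by: sort the characters into alphabetical order, then swap each adjacent pair of characters (1↔2, 3↔4, ...).
"ddiagram" → "aaddgimr" → "aaddigrm".

aaddigrm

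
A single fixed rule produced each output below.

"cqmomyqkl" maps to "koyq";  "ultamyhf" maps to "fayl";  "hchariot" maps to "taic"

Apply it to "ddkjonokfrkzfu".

Looking at the pairs, the operation is to keep every other character starting from the second (positions 2nd, 4th, 6th, ...), then swap the first and last characters.
For "ddkjonokfrkzfu" the result is "ujnkrzd".

ujnkrzd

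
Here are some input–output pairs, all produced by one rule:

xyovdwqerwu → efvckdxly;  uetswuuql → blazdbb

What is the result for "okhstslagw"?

In each case the input is transformed by: delete the last 2 characters, then shift every letter 7 places forward in the alphabet (wrapping around).
"okhstslagw" → "okhstsla" → "vrozazsh".
(Check on "uetswuuql": → "uetswuu" → "blazdbb" ✓)

vrozazsh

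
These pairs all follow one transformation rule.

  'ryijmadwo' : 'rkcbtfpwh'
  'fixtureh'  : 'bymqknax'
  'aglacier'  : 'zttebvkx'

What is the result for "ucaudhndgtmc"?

The rule is to shift every letter 7 places backward in the alphabet (wrapping around), then swap each adjacent pair of characters (1↔2, 3↔4, ...).
For "ucaudhndgtmc", step one produces "nvtnwagwzmfv"; step two turns that into "vnntawwgmzvf".

vnntawwgmzvf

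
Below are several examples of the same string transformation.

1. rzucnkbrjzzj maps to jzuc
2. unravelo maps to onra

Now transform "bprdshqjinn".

nprd

In each case the input is transformed by: swap the first and last characters, then keep only the first 4 characters.
Applying both steps to "bprdshqjinn": "nprdshqjinb", then "nprd".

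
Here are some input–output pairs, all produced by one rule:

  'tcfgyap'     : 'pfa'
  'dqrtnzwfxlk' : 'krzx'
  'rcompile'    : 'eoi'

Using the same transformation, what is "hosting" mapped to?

gsn

Looking at the pairs, the operation is to move the last character to the front, then keep one character in every 3, starting at position 1 (positions 1st, 4th, 7th, ...).
On "hosting": the first step gives "ghostin", and the second then gives "gsn".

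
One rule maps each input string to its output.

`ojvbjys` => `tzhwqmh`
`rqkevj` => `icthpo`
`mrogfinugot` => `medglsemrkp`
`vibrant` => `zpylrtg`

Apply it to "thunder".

The rule is to shift every letter 2 places backward in the alphabet (wrapping around), then move the first 2 characters to the end (rotate left by 2).
For "thunder" the result is "slbcprf".

slbcprf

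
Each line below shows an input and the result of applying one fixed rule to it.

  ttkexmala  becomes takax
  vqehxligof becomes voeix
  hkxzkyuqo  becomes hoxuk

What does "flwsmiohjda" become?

Looking at the pairs, the operation is to keep every other character starting from the first (positions 1st, 3rd, 5th, ...), then take characters alternately from the front and the back (1st, last, 2nd, 2nd-last, ...).
Applying both steps to "flwsmiohjda": "fwmoja", then "fawjmo".

fawjmo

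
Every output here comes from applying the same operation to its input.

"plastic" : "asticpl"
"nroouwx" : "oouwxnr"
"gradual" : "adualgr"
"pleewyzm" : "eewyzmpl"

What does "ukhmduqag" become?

In each case the input is transformed by: move the first 2 characters to the end (rotate left by 2).
For "ukhmduqag" the result is "hmduqaguk".

hmduqaguk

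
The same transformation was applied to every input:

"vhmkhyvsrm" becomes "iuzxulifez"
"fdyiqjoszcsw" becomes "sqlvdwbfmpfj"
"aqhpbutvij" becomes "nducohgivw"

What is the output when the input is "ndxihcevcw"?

aqkvupripj

The rule is to shift every letter 13 places forward in the alphabet (wrapping around) — i.e. ROT13.
So "ndxihcevcw" becomes "aqkvupripj".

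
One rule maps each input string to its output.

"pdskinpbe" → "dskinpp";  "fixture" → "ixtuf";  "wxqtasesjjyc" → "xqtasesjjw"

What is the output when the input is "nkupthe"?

The pattern: delete the last 2 characters, then move the first character to the end.
Applying that to "nkupthe" gives "kuptn".

kuptn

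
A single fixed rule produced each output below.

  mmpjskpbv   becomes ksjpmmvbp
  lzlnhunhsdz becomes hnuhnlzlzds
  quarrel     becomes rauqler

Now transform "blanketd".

knalbdte

Looking at the pairs, the operation is to reverse the string, then move the first 3 characters to the end (rotate left by 3).
Doing the same to "blanketd": "knalbdte".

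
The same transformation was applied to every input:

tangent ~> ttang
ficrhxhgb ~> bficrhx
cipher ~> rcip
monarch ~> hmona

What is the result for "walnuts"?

swaln

In each case the input is transformed by: move the last character to the front, then delete the last 2 characters.
Applying both steps to "walnuts": "swalnut", then "swaln".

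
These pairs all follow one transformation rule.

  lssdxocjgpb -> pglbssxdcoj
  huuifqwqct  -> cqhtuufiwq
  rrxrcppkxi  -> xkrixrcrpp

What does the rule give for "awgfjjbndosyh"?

ysahgwjfbjdno

Each output is the input with this applied: move the last 3 characters to the front (rotate right by 3), then swap each adjacent pair of characters (1↔2, 3↔4, ...).
Starting from "awgfjjbndosyh": after the first operation, "syhawgfjjbndo"; after the second, "ysahgwjfbjdno".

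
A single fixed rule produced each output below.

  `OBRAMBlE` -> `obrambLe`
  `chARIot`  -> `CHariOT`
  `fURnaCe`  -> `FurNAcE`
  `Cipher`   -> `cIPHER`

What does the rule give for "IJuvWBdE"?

The transformation: flip the case of every letter.
For "IJuvWBdE" the result is "ijUVwbDe".

ijUVwbDe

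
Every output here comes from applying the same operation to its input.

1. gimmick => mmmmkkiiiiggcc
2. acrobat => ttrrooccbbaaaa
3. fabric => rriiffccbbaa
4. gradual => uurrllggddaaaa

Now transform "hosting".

ttssoonniihhgg

Looking at the pairs, the operation is to double every character, then sort the characters into reverse alphabetical order.
For "hosting" the result is "ttssoonniihhgg".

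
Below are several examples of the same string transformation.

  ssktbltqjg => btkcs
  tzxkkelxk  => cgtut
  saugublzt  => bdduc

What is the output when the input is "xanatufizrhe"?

The pattern: shift every letter 9 places forward in the alphabet (wrapping around), then keep every other character starting from the first (positions 1st, 3rd, 5th, ...).
Applying both steps to "xanatufizrhe": "gjwjcdoriaqn", then "gwcoiq".
(Check on "ssktbltqjg": → "bbtckuczsp" → "btkcs" ✓)

gwcoiq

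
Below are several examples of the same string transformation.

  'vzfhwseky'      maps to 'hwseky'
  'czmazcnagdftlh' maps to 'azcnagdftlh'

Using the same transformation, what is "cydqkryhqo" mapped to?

qkryhqo

Looking at the pairs, the operation is to delete the first 3 characters.
On "cydqkryhqo" that produces "qkryhqo".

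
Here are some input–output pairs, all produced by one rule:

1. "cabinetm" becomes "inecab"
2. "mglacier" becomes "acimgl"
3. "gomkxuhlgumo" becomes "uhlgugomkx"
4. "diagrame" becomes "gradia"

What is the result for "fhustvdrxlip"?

Rule — delete the last 2 characters, then swap the front and back halves of the string.
For "fhustvdrxlip", step one produces "fhustvdrxl"; step two turns that into "vdrxlfhust".
(Check on "gomkxuhlgumo": → "gomkxuhlgu" → "uhlgugomkx" ✓)

vdrxlfhust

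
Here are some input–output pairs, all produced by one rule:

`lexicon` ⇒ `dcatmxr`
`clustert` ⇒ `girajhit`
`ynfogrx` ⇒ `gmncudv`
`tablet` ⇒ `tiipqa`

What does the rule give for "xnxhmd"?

bsmcmw

Rule — shift every letter 11 places backward in the alphabet (wrapping around), then move the last 2 characters to the front (rotate right by 2).
On "xnxhmd": the first step gives "mcmwbs", and the second then gives "bsmcmw".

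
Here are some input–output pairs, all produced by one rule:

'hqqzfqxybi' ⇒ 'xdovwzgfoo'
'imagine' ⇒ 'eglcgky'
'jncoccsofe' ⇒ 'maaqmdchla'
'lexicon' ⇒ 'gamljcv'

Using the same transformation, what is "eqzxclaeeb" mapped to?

vajycczcox

The rule is to shift every letter 2 places backward in the alphabet (wrapping around), then move the first 3 characters to the end (rotate left by 3).
For "eqzxclaeeb", step one produces "coxvajyccz"; step two turns that into "vajycczcox".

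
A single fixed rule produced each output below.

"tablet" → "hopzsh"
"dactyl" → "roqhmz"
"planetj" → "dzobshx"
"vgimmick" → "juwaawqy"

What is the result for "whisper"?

Each output is the input with this applied: shift every letter 12 places backward in the alphabet (wrapping around).
Doing the same to "whisper": "kvwgdsf".

kvwgdsf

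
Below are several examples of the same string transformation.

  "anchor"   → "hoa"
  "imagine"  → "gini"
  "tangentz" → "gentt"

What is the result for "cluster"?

stec

The pattern: swap the first and last characters, then delete the first 3 characters.
Applying both steps to "cluster": "rlustec", then "stec".
(Check on "tangentz": → "zangentt" → "gentt" ✓)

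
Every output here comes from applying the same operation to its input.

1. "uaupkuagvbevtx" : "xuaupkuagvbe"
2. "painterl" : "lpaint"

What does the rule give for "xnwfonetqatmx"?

Rule — move the last 3 characters to the front (rotate right by 3), then delete the first 2 characters.
On "xnwfonetqatmx": the first step gives "tmxxnwfonetqa", and the second then gives "xxnwfonetqa".

xxnwfonetqa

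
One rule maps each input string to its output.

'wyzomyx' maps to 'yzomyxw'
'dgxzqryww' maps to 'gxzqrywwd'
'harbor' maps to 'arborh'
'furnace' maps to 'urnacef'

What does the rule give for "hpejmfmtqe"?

The pattern: move the first character to the end.
For "hpejmfmtqe" the result is "pejmfmtqeh".

pejmfmtqeh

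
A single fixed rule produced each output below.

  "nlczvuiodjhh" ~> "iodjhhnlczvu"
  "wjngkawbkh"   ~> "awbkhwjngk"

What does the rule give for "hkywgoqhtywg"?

Looking at the pairs, the operation is to swap the front and back halves of the string.
For "hkywgoqhtywg" the result is "qhtywghkywgo".

qhtywghkywgo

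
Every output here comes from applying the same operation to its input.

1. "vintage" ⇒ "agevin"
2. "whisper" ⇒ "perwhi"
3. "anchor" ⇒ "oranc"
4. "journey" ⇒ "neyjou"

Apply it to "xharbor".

In each case the input is transformed by: move the first 3 characters to the end (rotate left by 3), then delete the first character.
On "xharbor": the first step gives "rborxha", and the second then gives "borxha".

borxha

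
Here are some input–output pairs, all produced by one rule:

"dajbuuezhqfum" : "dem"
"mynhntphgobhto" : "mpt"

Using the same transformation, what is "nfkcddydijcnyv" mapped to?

The rule is to keep every other character starting from the first (positions 1st, 3rd, 5th, ...), then keep one character in every 3, starting at position 1 (positions 1st, 4th, 7th, ...).
Working it through for "nfkcddydijcnyv": intermediate "nkdyicy", final "nyy".
(Check on "dajbuuezhqfum": → "djuehfm" → "dem" ✓)

nyy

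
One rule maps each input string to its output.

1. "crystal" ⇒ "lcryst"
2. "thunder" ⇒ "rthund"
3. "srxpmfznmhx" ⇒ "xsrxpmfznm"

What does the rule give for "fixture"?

The transformation: move the last character to the front, then delete the last character.
For "fixture", step one produces "efixtur"; step two turns that into "efixtu".

efixtu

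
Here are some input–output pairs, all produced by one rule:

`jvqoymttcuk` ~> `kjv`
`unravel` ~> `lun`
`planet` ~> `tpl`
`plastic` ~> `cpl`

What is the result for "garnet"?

The transformation: move the last character to the front, then keep only the first 3 characters.
So "garnet" becomes "tga".
(Check on "unravel": → "lunrave" → "lun" ✓)

tga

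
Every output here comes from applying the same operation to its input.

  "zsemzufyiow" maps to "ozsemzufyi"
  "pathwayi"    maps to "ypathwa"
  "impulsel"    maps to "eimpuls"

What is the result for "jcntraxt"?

The rule is to delete the last character, then move the last character to the front.
So "jcntraxt" becomes "xjcntra".

xjcntra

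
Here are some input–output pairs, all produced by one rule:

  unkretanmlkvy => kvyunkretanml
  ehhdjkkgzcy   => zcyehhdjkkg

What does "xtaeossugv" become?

What's happening: move the last 3 characters to the front (rotate right by 3).
Applying that to "xtaeossugv" gives "ugvxtaeoss".

ugvxtaeoss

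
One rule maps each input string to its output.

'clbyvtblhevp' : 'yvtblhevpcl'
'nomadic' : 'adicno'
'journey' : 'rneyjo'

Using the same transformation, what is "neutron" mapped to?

Each output is the input with this applied: move the first 2 characters to the end (rotate left by 2), then delete the first character.
Doing the same to "neutron": "tronne".

tronne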